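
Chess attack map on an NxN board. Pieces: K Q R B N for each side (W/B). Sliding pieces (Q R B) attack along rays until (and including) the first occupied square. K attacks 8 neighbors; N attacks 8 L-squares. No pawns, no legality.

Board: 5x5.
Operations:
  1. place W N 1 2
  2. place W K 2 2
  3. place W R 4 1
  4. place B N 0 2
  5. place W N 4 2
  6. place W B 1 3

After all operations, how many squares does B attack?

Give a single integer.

Answer: 4

Derivation:
Op 1: place WN@(1,2)
Op 2: place WK@(2,2)
Op 3: place WR@(4,1)
Op 4: place BN@(0,2)
Op 5: place WN@(4,2)
Op 6: place WB@(1,3)
Per-piece attacks for B:
  BN@(0,2): attacks (1,4) (2,3) (1,0) (2,1)
Union (4 distinct): (1,0) (1,4) (2,1) (2,3)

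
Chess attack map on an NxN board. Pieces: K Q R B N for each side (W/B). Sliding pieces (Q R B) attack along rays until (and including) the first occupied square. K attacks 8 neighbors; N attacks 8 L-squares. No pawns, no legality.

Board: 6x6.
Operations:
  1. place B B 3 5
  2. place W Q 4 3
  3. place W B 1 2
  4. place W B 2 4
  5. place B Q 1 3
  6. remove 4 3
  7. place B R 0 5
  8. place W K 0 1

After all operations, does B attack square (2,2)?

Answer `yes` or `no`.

Op 1: place BB@(3,5)
Op 2: place WQ@(4,3)
Op 3: place WB@(1,2)
Op 4: place WB@(2,4)
Op 5: place BQ@(1,3)
Op 6: remove (4,3)
Op 7: place BR@(0,5)
Op 8: place WK@(0,1)
Per-piece attacks for B:
  BR@(0,5): attacks (0,4) (0,3) (0,2) (0,1) (1,5) (2,5) (3,5) [ray(0,-1) blocked at (0,1); ray(1,0) blocked at (3,5)]
  BQ@(1,3): attacks (1,4) (1,5) (1,2) (2,3) (3,3) (4,3) (5,3) (0,3) (2,4) (2,2) (3,1) (4,0) (0,4) (0,2) [ray(0,-1) blocked at (1,2); ray(1,1) blocked at (2,4)]
  BB@(3,5): attacks (4,4) (5,3) (2,4) [ray(-1,-1) blocked at (2,4)]
B attacks (2,2): yes

Answer: yes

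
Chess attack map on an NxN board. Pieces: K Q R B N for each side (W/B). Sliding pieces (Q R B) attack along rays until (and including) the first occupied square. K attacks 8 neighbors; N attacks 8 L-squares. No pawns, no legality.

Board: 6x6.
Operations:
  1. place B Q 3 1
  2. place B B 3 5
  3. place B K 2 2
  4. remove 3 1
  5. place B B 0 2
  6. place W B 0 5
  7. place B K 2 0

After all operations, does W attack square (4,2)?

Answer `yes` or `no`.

Answer: no

Derivation:
Op 1: place BQ@(3,1)
Op 2: place BB@(3,5)
Op 3: place BK@(2,2)
Op 4: remove (3,1)
Op 5: place BB@(0,2)
Op 6: place WB@(0,5)
Op 7: place BK@(2,0)
Per-piece attacks for W:
  WB@(0,5): attacks (1,4) (2,3) (3,2) (4,1) (5,0)
W attacks (4,2): no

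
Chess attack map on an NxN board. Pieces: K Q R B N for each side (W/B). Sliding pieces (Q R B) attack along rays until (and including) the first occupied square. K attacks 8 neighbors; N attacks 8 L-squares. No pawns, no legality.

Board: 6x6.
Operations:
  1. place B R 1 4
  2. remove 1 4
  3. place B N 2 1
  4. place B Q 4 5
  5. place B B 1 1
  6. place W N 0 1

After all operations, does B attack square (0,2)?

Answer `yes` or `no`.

Answer: yes

Derivation:
Op 1: place BR@(1,4)
Op 2: remove (1,4)
Op 3: place BN@(2,1)
Op 4: place BQ@(4,5)
Op 5: place BB@(1,1)
Op 6: place WN@(0,1)
Per-piece attacks for B:
  BB@(1,1): attacks (2,2) (3,3) (4,4) (5,5) (2,0) (0,2) (0,0)
  BN@(2,1): attacks (3,3) (4,2) (1,3) (0,2) (4,0) (0,0)
  BQ@(4,5): attacks (4,4) (4,3) (4,2) (4,1) (4,0) (5,5) (3,5) (2,5) (1,5) (0,5) (5,4) (3,4) (2,3) (1,2) (0,1) [ray(-1,-1) blocked at (0,1)]
B attacks (0,2): yes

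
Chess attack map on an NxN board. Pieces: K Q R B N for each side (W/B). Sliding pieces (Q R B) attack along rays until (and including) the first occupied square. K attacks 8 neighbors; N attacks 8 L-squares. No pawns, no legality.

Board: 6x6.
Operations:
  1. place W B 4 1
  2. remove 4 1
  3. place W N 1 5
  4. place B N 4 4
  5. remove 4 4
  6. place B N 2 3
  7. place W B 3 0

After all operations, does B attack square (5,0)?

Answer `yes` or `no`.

Answer: no

Derivation:
Op 1: place WB@(4,1)
Op 2: remove (4,1)
Op 3: place WN@(1,5)
Op 4: place BN@(4,4)
Op 5: remove (4,4)
Op 6: place BN@(2,3)
Op 7: place WB@(3,0)
Per-piece attacks for B:
  BN@(2,3): attacks (3,5) (4,4) (1,5) (0,4) (3,1) (4,2) (1,1) (0,2)
B attacks (5,0): no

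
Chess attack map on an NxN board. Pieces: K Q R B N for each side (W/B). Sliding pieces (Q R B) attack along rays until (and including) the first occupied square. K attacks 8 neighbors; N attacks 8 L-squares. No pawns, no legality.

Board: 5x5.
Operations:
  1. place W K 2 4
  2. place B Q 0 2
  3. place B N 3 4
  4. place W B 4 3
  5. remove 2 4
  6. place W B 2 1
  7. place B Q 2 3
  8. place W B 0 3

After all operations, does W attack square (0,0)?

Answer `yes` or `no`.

Answer: no

Derivation:
Op 1: place WK@(2,4)
Op 2: place BQ@(0,2)
Op 3: place BN@(3,4)
Op 4: place WB@(4,3)
Op 5: remove (2,4)
Op 6: place WB@(2,1)
Op 7: place BQ@(2,3)
Op 8: place WB@(0,3)
Per-piece attacks for W:
  WB@(0,3): attacks (1,4) (1,2) (2,1) [ray(1,-1) blocked at (2,1)]
  WB@(2,1): attacks (3,2) (4,3) (3,0) (1,2) (0,3) (1,0) [ray(1,1) blocked at (4,3); ray(-1,1) blocked at (0,3)]
  WB@(4,3): attacks (3,4) (3,2) (2,1) [ray(-1,1) blocked at (3,4); ray(-1,-1) blocked at (2,1)]
W attacks (0,0): no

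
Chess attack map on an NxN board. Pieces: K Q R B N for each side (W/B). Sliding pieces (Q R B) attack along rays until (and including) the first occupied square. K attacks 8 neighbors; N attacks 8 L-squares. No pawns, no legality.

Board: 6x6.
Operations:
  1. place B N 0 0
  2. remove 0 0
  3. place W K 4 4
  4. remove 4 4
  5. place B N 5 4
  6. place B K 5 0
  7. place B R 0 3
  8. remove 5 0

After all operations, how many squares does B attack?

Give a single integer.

Op 1: place BN@(0,0)
Op 2: remove (0,0)
Op 3: place WK@(4,4)
Op 4: remove (4,4)
Op 5: place BN@(5,4)
Op 6: place BK@(5,0)
Op 7: place BR@(0,3)
Op 8: remove (5,0)
Per-piece attacks for B:
  BR@(0,3): attacks (0,4) (0,5) (0,2) (0,1) (0,0) (1,3) (2,3) (3,3) (4,3) (5,3)
  BN@(5,4): attacks (3,5) (4,2) (3,3)
Union (12 distinct): (0,0) (0,1) (0,2) (0,4) (0,5) (1,3) (2,3) (3,3) (3,5) (4,2) (4,3) (5,3)

Answer: 12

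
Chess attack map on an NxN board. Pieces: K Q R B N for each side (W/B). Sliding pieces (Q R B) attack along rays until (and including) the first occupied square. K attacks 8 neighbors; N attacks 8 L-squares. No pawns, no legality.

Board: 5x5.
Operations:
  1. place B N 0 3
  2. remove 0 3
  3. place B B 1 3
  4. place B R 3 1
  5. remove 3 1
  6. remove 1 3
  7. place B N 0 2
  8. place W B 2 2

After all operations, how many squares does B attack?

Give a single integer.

Answer: 4

Derivation:
Op 1: place BN@(0,3)
Op 2: remove (0,3)
Op 3: place BB@(1,3)
Op 4: place BR@(3,1)
Op 5: remove (3,1)
Op 6: remove (1,3)
Op 7: place BN@(0,2)
Op 8: place WB@(2,2)
Per-piece attacks for B:
  BN@(0,2): attacks (1,4) (2,3) (1,0) (2,1)
Union (4 distinct): (1,0) (1,4) (2,1) (2,3)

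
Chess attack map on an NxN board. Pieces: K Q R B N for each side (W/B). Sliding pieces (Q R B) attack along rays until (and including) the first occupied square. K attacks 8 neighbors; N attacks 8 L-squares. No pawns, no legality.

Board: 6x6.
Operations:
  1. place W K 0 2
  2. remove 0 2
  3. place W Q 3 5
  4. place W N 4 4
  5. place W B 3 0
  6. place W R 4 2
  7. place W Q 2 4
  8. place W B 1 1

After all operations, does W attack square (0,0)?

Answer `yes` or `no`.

Answer: yes

Derivation:
Op 1: place WK@(0,2)
Op 2: remove (0,2)
Op 3: place WQ@(3,5)
Op 4: place WN@(4,4)
Op 5: place WB@(3,0)
Op 6: place WR@(4,2)
Op 7: place WQ@(2,4)
Op 8: place WB@(1,1)
Per-piece attacks for W:
  WB@(1,1): attacks (2,2) (3,3) (4,4) (2,0) (0,2) (0,0) [ray(1,1) blocked at (4,4)]
  WQ@(2,4): attacks (2,5) (2,3) (2,2) (2,1) (2,0) (3,4) (4,4) (1,4) (0,4) (3,5) (3,3) (4,2) (1,5) (1,3) (0,2) [ray(1,0) blocked at (4,4); ray(1,1) blocked at (3,5); ray(1,-1) blocked at (4,2)]
  WB@(3,0): attacks (4,1) (5,2) (2,1) (1,2) (0,3)
  WQ@(3,5): attacks (3,4) (3,3) (3,2) (3,1) (3,0) (4,5) (5,5) (2,5) (1,5) (0,5) (4,4) (2,4) [ray(0,-1) blocked at (3,0); ray(1,-1) blocked at (4,4); ray(-1,-1) blocked at (2,4)]
  WR@(4,2): attacks (4,3) (4,4) (4,1) (4,0) (5,2) (3,2) (2,2) (1,2) (0,2) [ray(0,1) blocked at (4,4)]
  WN@(4,4): attacks (2,5) (5,2) (3,2) (2,3)
W attacks (0,0): yes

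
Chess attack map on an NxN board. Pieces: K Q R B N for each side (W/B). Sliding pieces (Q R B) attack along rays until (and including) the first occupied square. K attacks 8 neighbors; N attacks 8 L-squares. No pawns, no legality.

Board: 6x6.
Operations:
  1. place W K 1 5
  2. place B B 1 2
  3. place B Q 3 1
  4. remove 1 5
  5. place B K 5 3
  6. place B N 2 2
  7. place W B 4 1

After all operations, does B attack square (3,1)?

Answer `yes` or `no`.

Answer: no

Derivation:
Op 1: place WK@(1,5)
Op 2: place BB@(1,2)
Op 3: place BQ@(3,1)
Op 4: remove (1,5)
Op 5: place BK@(5,3)
Op 6: place BN@(2,2)
Op 7: place WB@(4,1)
Per-piece attacks for B:
  BB@(1,2): attacks (2,3) (3,4) (4,5) (2,1) (3,0) (0,3) (0,1)
  BN@(2,2): attacks (3,4) (4,3) (1,4) (0,3) (3,0) (4,1) (1,0) (0,1)
  BQ@(3,1): attacks (3,2) (3,3) (3,4) (3,5) (3,0) (4,1) (2,1) (1,1) (0,1) (4,2) (5,3) (4,0) (2,2) (2,0) [ray(1,0) blocked at (4,1); ray(1,1) blocked at (5,3); ray(-1,1) blocked at (2,2)]
  BK@(5,3): attacks (5,4) (5,2) (4,3) (4,4) (4,2)
B attacks (3,1): no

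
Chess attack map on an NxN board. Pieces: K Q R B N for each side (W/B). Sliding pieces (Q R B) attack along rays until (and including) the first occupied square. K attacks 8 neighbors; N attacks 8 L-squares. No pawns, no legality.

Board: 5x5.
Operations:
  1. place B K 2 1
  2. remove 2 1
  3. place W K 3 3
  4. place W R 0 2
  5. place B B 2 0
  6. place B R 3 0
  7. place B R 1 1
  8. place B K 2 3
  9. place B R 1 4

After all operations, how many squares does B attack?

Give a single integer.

Op 1: place BK@(2,1)
Op 2: remove (2,1)
Op 3: place WK@(3,3)
Op 4: place WR@(0,2)
Op 5: place BB@(2,0)
Op 6: place BR@(3,0)
Op 7: place BR@(1,1)
Op 8: place BK@(2,3)
Op 9: place BR@(1,4)
Per-piece attacks for B:
  BR@(1,1): attacks (1,2) (1,3) (1,4) (1,0) (2,1) (3,1) (4,1) (0,1) [ray(0,1) blocked at (1,4)]
  BR@(1,4): attacks (1,3) (1,2) (1,1) (2,4) (3,4) (4,4) (0,4) [ray(0,-1) blocked at (1,1)]
  BB@(2,0): attacks (3,1) (4,2) (1,1) [ray(-1,1) blocked at (1,1)]
  BK@(2,3): attacks (2,4) (2,2) (3,3) (1,3) (3,4) (3,2) (1,4) (1,2)
  BR@(3,0): attacks (3,1) (3,2) (3,3) (4,0) (2,0) [ray(0,1) blocked at (3,3); ray(-1,0) blocked at (2,0)]
Union (19 distinct): (0,1) (0,4) (1,0) (1,1) (1,2) (1,3) (1,4) (2,0) (2,1) (2,2) (2,4) (3,1) (3,2) (3,3) (3,4) (4,0) (4,1) (4,2) (4,4)

Answer: 19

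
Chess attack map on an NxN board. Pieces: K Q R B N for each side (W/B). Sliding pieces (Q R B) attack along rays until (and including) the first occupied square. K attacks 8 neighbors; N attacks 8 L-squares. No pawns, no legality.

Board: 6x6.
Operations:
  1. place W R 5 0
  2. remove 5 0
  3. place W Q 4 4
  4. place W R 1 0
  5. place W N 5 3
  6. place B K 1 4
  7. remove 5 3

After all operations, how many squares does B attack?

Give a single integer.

Answer: 8

Derivation:
Op 1: place WR@(5,0)
Op 2: remove (5,0)
Op 3: place WQ@(4,4)
Op 4: place WR@(1,0)
Op 5: place WN@(5,3)
Op 6: place BK@(1,4)
Op 7: remove (5,3)
Per-piece attacks for B:
  BK@(1,4): attacks (1,5) (1,3) (2,4) (0,4) (2,5) (2,3) (0,5) (0,3)
Union (8 distinct): (0,3) (0,4) (0,5) (1,3) (1,5) (2,3) (2,4) (2,5)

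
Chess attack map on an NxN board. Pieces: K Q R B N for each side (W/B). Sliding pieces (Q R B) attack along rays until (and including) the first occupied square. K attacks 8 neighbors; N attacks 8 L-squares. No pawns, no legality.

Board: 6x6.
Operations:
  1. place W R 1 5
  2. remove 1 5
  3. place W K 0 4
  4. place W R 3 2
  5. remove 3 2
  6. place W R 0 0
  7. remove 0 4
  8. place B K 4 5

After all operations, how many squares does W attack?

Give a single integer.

Answer: 10

Derivation:
Op 1: place WR@(1,5)
Op 2: remove (1,5)
Op 3: place WK@(0,4)
Op 4: place WR@(3,2)
Op 5: remove (3,2)
Op 6: place WR@(0,0)
Op 7: remove (0,4)
Op 8: place BK@(4,5)
Per-piece attacks for W:
  WR@(0,0): attacks (0,1) (0,2) (0,3) (0,4) (0,5) (1,0) (2,0) (3,0) (4,0) (5,0)
Union (10 distinct): (0,1) (0,2) (0,3) (0,4) (0,5) (1,0) (2,0) (3,0) (4,0) (5,0)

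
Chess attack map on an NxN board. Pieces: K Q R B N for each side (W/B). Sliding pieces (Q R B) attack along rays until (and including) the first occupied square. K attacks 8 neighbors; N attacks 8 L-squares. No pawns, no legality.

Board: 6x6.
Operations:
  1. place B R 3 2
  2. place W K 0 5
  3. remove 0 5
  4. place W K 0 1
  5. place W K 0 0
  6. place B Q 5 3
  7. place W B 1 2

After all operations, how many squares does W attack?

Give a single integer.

Op 1: place BR@(3,2)
Op 2: place WK@(0,5)
Op 3: remove (0,5)
Op 4: place WK@(0,1)
Op 5: place WK@(0,0)
Op 6: place BQ@(5,3)
Op 7: place WB@(1,2)
Per-piece attacks for W:
  WK@(0,0): attacks (0,1) (1,0) (1,1)
  WK@(0,1): attacks (0,2) (0,0) (1,1) (1,2) (1,0)
  WB@(1,2): attacks (2,3) (3,4) (4,5) (2,1) (3,0) (0,3) (0,1) [ray(-1,-1) blocked at (0,1)]
Union (12 distinct): (0,0) (0,1) (0,2) (0,3) (1,0) (1,1) (1,2) (2,1) (2,3) (3,0) (3,4) (4,5)

Answer: 12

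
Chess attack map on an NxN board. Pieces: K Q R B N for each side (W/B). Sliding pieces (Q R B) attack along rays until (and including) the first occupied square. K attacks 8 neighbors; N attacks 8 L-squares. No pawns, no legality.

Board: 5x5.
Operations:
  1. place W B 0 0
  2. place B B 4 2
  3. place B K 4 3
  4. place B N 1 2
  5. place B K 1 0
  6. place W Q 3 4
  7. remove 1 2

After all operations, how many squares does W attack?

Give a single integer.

Op 1: place WB@(0,0)
Op 2: place BB@(4,2)
Op 3: place BK@(4,3)
Op 4: place BN@(1,2)
Op 5: place BK@(1,0)
Op 6: place WQ@(3,4)
Op 7: remove (1,2)
Per-piece attacks for W:
  WB@(0,0): attacks (1,1) (2,2) (3,3) (4,4)
  WQ@(3,4): attacks (3,3) (3,2) (3,1) (3,0) (4,4) (2,4) (1,4) (0,4) (4,3) (2,3) (1,2) (0,1) [ray(1,-1) blocked at (4,3)]
Union (14 distinct): (0,1) (0,4) (1,1) (1,2) (1,4) (2,2) (2,3) (2,4) (3,0) (3,1) (3,2) (3,3) (4,3) (4,4)

Answer: 14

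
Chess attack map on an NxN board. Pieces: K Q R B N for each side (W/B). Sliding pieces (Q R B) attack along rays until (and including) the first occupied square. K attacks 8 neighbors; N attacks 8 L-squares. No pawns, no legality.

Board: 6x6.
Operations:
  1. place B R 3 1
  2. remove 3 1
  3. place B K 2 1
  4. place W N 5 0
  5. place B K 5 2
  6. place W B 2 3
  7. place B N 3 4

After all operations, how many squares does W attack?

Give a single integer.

Op 1: place BR@(3,1)
Op 2: remove (3,1)
Op 3: place BK@(2,1)
Op 4: place WN@(5,0)
Op 5: place BK@(5,2)
Op 6: place WB@(2,3)
Op 7: place BN@(3,4)
Per-piece attacks for W:
  WB@(2,3): attacks (3,4) (3,2) (4,1) (5,0) (1,4) (0,5) (1,2) (0,1) [ray(1,1) blocked at (3,4); ray(1,-1) blocked at (5,0)]
  WN@(5,0): attacks (4,2) (3,1)
Union (10 distinct): (0,1) (0,5) (1,2) (1,4) (3,1) (3,2) (3,4) (4,1) (4,2) (5,0)

Answer: 10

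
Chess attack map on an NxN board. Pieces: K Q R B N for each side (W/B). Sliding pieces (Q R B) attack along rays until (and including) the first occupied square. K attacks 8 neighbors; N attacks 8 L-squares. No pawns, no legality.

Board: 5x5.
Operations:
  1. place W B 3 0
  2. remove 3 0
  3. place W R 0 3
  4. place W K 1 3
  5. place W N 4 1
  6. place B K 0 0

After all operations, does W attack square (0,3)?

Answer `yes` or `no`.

Answer: yes

Derivation:
Op 1: place WB@(3,0)
Op 2: remove (3,0)
Op 3: place WR@(0,3)
Op 4: place WK@(1,3)
Op 5: place WN@(4,1)
Op 6: place BK@(0,0)
Per-piece attacks for W:
  WR@(0,3): attacks (0,4) (0,2) (0,1) (0,0) (1,3) [ray(0,-1) blocked at (0,0); ray(1,0) blocked at (1,3)]
  WK@(1,3): attacks (1,4) (1,2) (2,3) (0,3) (2,4) (2,2) (0,4) (0,2)
  WN@(4,1): attacks (3,3) (2,2) (2,0)
W attacks (0,3): yes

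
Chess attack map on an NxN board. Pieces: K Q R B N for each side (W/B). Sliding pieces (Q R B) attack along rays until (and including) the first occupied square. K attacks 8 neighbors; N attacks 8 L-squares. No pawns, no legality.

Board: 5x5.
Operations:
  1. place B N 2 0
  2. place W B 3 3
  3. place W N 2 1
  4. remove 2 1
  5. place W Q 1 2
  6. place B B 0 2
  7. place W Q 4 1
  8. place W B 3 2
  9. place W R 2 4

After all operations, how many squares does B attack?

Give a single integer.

Op 1: place BN@(2,0)
Op 2: place WB@(3,3)
Op 3: place WN@(2,1)
Op 4: remove (2,1)
Op 5: place WQ@(1,2)
Op 6: place BB@(0,2)
Op 7: place WQ@(4,1)
Op 8: place WB@(3,2)
Op 9: place WR@(2,4)
Per-piece attacks for B:
  BB@(0,2): attacks (1,3) (2,4) (1,1) (2,0) [ray(1,1) blocked at (2,4); ray(1,-1) blocked at (2,0)]
  BN@(2,0): attacks (3,2) (4,1) (1,2) (0,1)
Union (8 distinct): (0,1) (1,1) (1,2) (1,3) (2,0) (2,4) (3,2) (4,1)

Answer: 8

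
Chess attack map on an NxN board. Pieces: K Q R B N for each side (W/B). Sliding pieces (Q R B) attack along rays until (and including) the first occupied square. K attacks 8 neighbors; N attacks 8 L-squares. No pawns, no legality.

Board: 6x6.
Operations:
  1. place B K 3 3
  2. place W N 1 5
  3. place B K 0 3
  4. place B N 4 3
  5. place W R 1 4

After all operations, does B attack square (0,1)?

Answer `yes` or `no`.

Answer: no

Derivation:
Op 1: place BK@(3,3)
Op 2: place WN@(1,5)
Op 3: place BK@(0,3)
Op 4: place BN@(4,3)
Op 5: place WR@(1,4)
Per-piece attacks for B:
  BK@(0,3): attacks (0,4) (0,2) (1,3) (1,4) (1,2)
  BK@(3,3): attacks (3,4) (3,2) (4,3) (2,3) (4,4) (4,2) (2,4) (2,2)
  BN@(4,3): attacks (5,5) (3,5) (2,4) (5,1) (3,1) (2,2)
B attacks (0,1): no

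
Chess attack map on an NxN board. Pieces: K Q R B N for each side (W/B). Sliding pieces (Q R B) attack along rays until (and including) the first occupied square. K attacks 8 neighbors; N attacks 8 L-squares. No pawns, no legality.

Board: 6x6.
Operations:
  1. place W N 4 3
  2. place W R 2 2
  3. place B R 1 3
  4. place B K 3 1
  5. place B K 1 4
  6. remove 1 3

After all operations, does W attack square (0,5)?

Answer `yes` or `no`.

Answer: no

Derivation:
Op 1: place WN@(4,3)
Op 2: place WR@(2,2)
Op 3: place BR@(1,3)
Op 4: place BK@(3,1)
Op 5: place BK@(1,4)
Op 6: remove (1,3)
Per-piece attacks for W:
  WR@(2,2): attacks (2,3) (2,4) (2,5) (2,1) (2,0) (3,2) (4,2) (5,2) (1,2) (0,2)
  WN@(4,3): attacks (5,5) (3,5) (2,4) (5,1) (3,1) (2,2)
W attacks (0,5): no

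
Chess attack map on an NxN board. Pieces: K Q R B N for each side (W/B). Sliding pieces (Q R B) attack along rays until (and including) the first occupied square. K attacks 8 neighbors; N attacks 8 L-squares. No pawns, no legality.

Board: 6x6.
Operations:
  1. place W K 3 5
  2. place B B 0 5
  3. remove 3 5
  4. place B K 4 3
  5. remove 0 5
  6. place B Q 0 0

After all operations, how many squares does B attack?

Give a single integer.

Op 1: place WK@(3,5)
Op 2: place BB@(0,5)
Op 3: remove (3,5)
Op 4: place BK@(4,3)
Op 5: remove (0,5)
Op 6: place BQ@(0,0)
Per-piece attacks for B:
  BQ@(0,0): attacks (0,1) (0,2) (0,3) (0,4) (0,5) (1,0) (2,0) (3,0) (4,0) (5,0) (1,1) (2,2) (3,3) (4,4) (5,5)
  BK@(4,3): attacks (4,4) (4,2) (5,3) (3,3) (5,4) (5,2) (3,4) (3,2)
Union (21 distinct): (0,1) (0,2) (0,3) (0,4) (0,5) (1,0) (1,1) (2,0) (2,2) (3,0) (3,2) (3,3) (3,4) (4,0) (4,2) (4,4) (5,0) (5,2) (5,3) (5,4) (5,5)

Answer: 21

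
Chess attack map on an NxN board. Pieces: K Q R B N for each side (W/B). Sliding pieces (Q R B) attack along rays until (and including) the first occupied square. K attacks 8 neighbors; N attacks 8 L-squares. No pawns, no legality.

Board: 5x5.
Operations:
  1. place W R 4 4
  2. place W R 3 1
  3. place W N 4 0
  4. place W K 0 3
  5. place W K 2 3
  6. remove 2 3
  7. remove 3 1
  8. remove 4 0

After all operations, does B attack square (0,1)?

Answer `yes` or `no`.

Answer: no

Derivation:
Op 1: place WR@(4,4)
Op 2: place WR@(3,1)
Op 3: place WN@(4,0)
Op 4: place WK@(0,3)
Op 5: place WK@(2,3)
Op 6: remove (2,3)
Op 7: remove (3,1)
Op 8: remove (4,0)
Per-piece attacks for B:
B attacks (0,1): no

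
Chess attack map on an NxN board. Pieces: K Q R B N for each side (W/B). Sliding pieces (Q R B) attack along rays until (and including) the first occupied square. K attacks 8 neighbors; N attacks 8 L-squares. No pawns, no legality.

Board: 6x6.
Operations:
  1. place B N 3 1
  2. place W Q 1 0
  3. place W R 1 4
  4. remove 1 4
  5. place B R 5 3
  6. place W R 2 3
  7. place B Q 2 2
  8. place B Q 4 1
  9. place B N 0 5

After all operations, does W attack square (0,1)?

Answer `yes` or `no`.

Op 1: place BN@(3,1)
Op 2: place WQ@(1,0)
Op 3: place WR@(1,4)
Op 4: remove (1,4)
Op 5: place BR@(5,3)
Op 6: place WR@(2,3)
Op 7: place BQ@(2,2)
Op 8: place BQ@(4,1)
Op 9: place BN@(0,5)
Per-piece attacks for W:
  WQ@(1,0): attacks (1,1) (1,2) (1,3) (1,4) (1,5) (2,0) (3,0) (4,0) (5,0) (0,0) (2,1) (3,2) (4,3) (5,4) (0,1)
  WR@(2,3): attacks (2,4) (2,5) (2,2) (3,3) (4,3) (5,3) (1,3) (0,3) [ray(0,-1) blocked at (2,2); ray(1,0) blocked at (5,3)]
W attacks (0,1): yes

Answer: yes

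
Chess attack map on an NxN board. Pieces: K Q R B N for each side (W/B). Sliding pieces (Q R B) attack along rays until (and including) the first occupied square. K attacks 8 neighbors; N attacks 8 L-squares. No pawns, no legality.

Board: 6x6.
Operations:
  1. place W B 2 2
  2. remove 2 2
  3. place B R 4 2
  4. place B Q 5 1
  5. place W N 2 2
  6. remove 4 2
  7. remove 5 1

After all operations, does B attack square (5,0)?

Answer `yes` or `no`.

Answer: no

Derivation:
Op 1: place WB@(2,2)
Op 2: remove (2,2)
Op 3: place BR@(4,2)
Op 4: place BQ@(5,1)
Op 5: place WN@(2,2)
Op 6: remove (4,2)
Op 7: remove (5,1)
Per-piece attacks for B:
B attacks (5,0): no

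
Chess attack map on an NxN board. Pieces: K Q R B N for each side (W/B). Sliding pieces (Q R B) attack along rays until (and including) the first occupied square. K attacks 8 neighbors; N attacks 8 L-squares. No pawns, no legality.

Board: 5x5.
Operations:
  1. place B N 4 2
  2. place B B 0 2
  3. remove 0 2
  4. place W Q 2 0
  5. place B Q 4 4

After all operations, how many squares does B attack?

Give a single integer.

Op 1: place BN@(4,2)
Op 2: place BB@(0,2)
Op 3: remove (0,2)
Op 4: place WQ@(2,0)
Op 5: place BQ@(4,4)
Per-piece attacks for B:
  BN@(4,2): attacks (3,4) (2,3) (3,0) (2,1)
  BQ@(4,4): attacks (4,3) (4,2) (3,4) (2,4) (1,4) (0,4) (3,3) (2,2) (1,1) (0,0) [ray(0,-1) blocked at (4,2)]
Union (13 distinct): (0,0) (0,4) (1,1) (1,4) (2,1) (2,2) (2,3) (2,4) (3,0) (3,3) (3,4) (4,2) (4,3)

Answer: 13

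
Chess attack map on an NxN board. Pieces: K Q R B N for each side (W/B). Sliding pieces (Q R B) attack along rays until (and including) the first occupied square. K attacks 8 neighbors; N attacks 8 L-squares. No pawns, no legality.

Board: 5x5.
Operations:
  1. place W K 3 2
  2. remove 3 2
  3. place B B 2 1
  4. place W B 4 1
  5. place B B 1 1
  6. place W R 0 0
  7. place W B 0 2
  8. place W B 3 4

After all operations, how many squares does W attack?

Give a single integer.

Answer: 14

Derivation:
Op 1: place WK@(3,2)
Op 2: remove (3,2)
Op 3: place BB@(2,1)
Op 4: place WB@(4,1)
Op 5: place BB@(1,1)
Op 6: place WR@(0,0)
Op 7: place WB@(0,2)
Op 8: place WB@(3,4)
Per-piece attacks for W:
  WR@(0,0): attacks (0,1) (0,2) (1,0) (2,0) (3,0) (4,0) [ray(0,1) blocked at (0,2)]
  WB@(0,2): attacks (1,3) (2,4) (1,1) [ray(1,-1) blocked at (1,1)]
  WB@(3,4): attacks (4,3) (2,3) (1,2) (0,1)
  WB@(4,1): attacks (3,2) (2,3) (1,4) (3,0)
Union (14 distinct): (0,1) (0,2) (1,0) (1,1) (1,2) (1,3) (1,4) (2,0) (2,3) (2,4) (3,0) (3,2) (4,0) (4,3)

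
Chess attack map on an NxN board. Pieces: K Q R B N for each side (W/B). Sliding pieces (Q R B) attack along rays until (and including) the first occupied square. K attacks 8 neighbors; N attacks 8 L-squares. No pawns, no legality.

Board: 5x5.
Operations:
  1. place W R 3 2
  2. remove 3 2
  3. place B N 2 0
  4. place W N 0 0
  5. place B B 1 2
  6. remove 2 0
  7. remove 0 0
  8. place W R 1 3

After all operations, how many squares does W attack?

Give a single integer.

Answer: 6

Derivation:
Op 1: place WR@(3,2)
Op 2: remove (3,2)
Op 3: place BN@(2,0)
Op 4: place WN@(0,0)
Op 5: place BB@(1,2)
Op 6: remove (2,0)
Op 7: remove (0,0)
Op 8: place WR@(1,3)
Per-piece attacks for W:
  WR@(1,3): attacks (1,4) (1,2) (2,3) (3,3) (4,3) (0,3) [ray(0,-1) blocked at (1,2)]
Union (6 distinct): (0,3) (1,2) (1,4) (2,3) (3,3) (4,3)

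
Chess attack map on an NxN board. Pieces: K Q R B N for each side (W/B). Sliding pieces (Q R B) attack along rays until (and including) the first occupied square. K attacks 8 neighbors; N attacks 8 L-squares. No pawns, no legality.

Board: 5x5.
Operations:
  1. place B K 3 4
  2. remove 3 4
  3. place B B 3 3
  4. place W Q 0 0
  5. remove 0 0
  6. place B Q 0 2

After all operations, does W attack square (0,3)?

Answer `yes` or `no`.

Answer: no

Derivation:
Op 1: place BK@(3,4)
Op 2: remove (3,4)
Op 3: place BB@(3,3)
Op 4: place WQ@(0,0)
Op 5: remove (0,0)
Op 6: place BQ@(0,2)
Per-piece attacks for W:
W attacks (0,3): no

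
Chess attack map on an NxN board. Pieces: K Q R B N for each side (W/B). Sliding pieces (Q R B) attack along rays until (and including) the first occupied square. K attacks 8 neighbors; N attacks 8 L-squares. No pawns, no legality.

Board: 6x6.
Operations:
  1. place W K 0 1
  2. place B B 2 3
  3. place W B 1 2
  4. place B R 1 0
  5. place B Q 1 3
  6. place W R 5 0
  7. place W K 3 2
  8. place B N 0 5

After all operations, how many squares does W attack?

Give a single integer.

Op 1: place WK@(0,1)
Op 2: place BB@(2,3)
Op 3: place WB@(1,2)
Op 4: place BR@(1,0)
Op 5: place BQ@(1,3)
Op 6: place WR@(5,0)
Op 7: place WK@(3,2)
Op 8: place BN@(0,5)
Per-piece attacks for W:
  WK@(0,1): attacks (0,2) (0,0) (1,1) (1,2) (1,0)
  WB@(1,2): attacks (2,3) (2,1) (3,0) (0,3) (0,1) [ray(1,1) blocked at (2,3); ray(-1,-1) blocked at (0,1)]
  WK@(3,2): attacks (3,3) (3,1) (4,2) (2,2) (4,3) (4,1) (2,3) (2,1)
  WR@(5,0): attacks (5,1) (5,2) (5,3) (5,4) (5,5) (4,0) (3,0) (2,0) (1,0) [ray(-1,0) blocked at (1,0)]
Union (23 distinct): (0,0) (0,1) (0,2) (0,3) (1,0) (1,1) (1,2) (2,0) (2,1) (2,2) (2,3) (3,0) (3,1) (3,3) (4,0) (4,1) (4,2) (4,3) (5,1) (5,2) (5,3) (5,4) (5,5)

Answer: 23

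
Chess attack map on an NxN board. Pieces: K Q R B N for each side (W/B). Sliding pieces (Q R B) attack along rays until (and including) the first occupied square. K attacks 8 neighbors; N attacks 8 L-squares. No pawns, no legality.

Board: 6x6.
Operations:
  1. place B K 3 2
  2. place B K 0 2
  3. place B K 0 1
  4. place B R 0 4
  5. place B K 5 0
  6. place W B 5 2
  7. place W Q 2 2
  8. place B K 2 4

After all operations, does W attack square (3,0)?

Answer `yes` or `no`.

Answer: yes

Derivation:
Op 1: place BK@(3,2)
Op 2: place BK@(0,2)
Op 3: place BK@(0,1)
Op 4: place BR@(0,4)
Op 5: place BK@(5,0)
Op 6: place WB@(5,2)
Op 7: place WQ@(2,2)
Op 8: place BK@(2,4)
Per-piece attacks for W:
  WQ@(2,2): attacks (2,3) (2,4) (2,1) (2,0) (3,2) (1,2) (0,2) (3,3) (4,4) (5,5) (3,1) (4,0) (1,3) (0,4) (1,1) (0,0) [ray(0,1) blocked at (2,4); ray(1,0) blocked at (3,2); ray(-1,0) blocked at (0,2); ray(-1,1) blocked at (0,4)]
  WB@(5,2): attacks (4,3) (3,4) (2,5) (4,1) (3,0)
W attacks (3,0): yes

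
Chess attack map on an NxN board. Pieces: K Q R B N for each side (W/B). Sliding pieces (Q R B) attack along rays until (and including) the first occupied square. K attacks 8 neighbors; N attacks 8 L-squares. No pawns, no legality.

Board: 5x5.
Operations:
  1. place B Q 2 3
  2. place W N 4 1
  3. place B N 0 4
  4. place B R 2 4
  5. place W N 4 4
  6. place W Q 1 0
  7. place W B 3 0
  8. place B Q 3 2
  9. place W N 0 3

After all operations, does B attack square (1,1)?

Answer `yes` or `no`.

Op 1: place BQ@(2,3)
Op 2: place WN@(4,1)
Op 3: place BN@(0,4)
Op 4: place BR@(2,4)
Op 5: place WN@(4,4)
Op 6: place WQ@(1,0)
Op 7: place WB@(3,0)
Op 8: place BQ@(3,2)
Op 9: place WN@(0,3)
Per-piece attacks for B:
  BN@(0,4): attacks (1,2) (2,3)
  BQ@(2,3): attacks (2,4) (2,2) (2,1) (2,0) (3,3) (4,3) (1,3) (0,3) (3,4) (3,2) (1,4) (1,2) (0,1) [ray(0,1) blocked at (2,4); ray(-1,0) blocked at (0,3); ray(1,-1) blocked at (3,2)]
  BR@(2,4): attacks (2,3) (3,4) (4,4) (1,4) (0,4) [ray(0,-1) blocked at (2,3); ray(1,0) blocked at (4,4); ray(-1,0) blocked at (0,4)]
  BQ@(3,2): attacks (3,3) (3,4) (3,1) (3,0) (4,2) (2,2) (1,2) (0,2) (4,3) (4,1) (2,3) (2,1) (1,0) [ray(0,-1) blocked at (3,0); ray(1,-1) blocked at (4,1); ray(-1,1) blocked at (2,3); ray(-1,-1) blocked at (1,0)]
B attacks (1,1): no

Answer: no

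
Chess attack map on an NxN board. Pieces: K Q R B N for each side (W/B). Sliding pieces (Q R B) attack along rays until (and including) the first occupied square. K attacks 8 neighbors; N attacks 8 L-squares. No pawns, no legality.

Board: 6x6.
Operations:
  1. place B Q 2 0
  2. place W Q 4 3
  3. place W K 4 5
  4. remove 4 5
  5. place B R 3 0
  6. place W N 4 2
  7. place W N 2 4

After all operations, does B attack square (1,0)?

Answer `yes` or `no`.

Op 1: place BQ@(2,0)
Op 2: place WQ@(4,3)
Op 3: place WK@(4,5)
Op 4: remove (4,5)
Op 5: place BR@(3,0)
Op 6: place WN@(4,2)
Op 7: place WN@(2,4)
Per-piece attacks for B:
  BQ@(2,0): attacks (2,1) (2,2) (2,3) (2,4) (3,0) (1,0) (0,0) (3,1) (4,2) (1,1) (0,2) [ray(0,1) blocked at (2,4); ray(1,0) blocked at (3,0); ray(1,1) blocked at (4,2)]
  BR@(3,0): attacks (3,1) (3,2) (3,3) (3,4) (3,5) (4,0) (5,0) (2,0) [ray(-1,0) blocked at (2,0)]
B attacks (1,0): yes

Answer: yes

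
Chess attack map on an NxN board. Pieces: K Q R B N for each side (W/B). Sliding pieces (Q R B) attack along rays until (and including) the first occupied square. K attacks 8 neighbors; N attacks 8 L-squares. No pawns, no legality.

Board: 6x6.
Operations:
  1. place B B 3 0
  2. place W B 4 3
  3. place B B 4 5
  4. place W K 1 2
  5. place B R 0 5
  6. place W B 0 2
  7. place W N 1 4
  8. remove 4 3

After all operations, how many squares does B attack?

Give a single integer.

Op 1: place BB@(3,0)
Op 2: place WB@(4,3)
Op 3: place BB@(4,5)
Op 4: place WK@(1,2)
Op 5: place BR@(0,5)
Op 6: place WB@(0,2)
Op 7: place WN@(1,4)
Op 8: remove (4,3)
Per-piece attacks for B:
  BR@(0,5): attacks (0,4) (0,3) (0,2) (1,5) (2,5) (3,5) (4,5) [ray(0,-1) blocked at (0,2); ray(1,0) blocked at (4,5)]
  BB@(3,0): attacks (4,1) (5,2) (2,1) (1,2) [ray(-1,1) blocked at (1,2)]
  BB@(4,5): attacks (5,4) (3,4) (2,3) (1,2) [ray(-1,-1) blocked at (1,2)]
Union (14 distinct): (0,2) (0,3) (0,4) (1,2) (1,5) (2,1) (2,3) (2,5) (3,4) (3,5) (4,1) (4,5) (5,2) (5,4)

Answer: 14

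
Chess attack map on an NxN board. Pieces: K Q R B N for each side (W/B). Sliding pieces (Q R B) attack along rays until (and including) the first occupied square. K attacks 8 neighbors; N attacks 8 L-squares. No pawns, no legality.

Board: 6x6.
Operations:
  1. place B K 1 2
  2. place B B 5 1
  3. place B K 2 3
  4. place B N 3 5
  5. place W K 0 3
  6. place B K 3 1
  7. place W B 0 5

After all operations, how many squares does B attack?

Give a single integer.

Answer: 22

Derivation:
Op 1: place BK@(1,2)
Op 2: place BB@(5,1)
Op 3: place BK@(2,3)
Op 4: place BN@(3,5)
Op 5: place WK@(0,3)
Op 6: place BK@(3,1)
Op 7: place WB@(0,5)
Per-piece attacks for B:
  BK@(1,2): attacks (1,3) (1,1) (2,2) (0,2) (2,3) (2,1) (0,3) (0,1)
  BK@(2,3): attacks (2,4) (2,2) (3,3) (1,3) (3,4) (3,2) (1,4) (1,2)
  BK@(3,1): attacks (3,2) (3,0) (4,1) (2,1) (4,2) (4,0) (2,2) (2,0)
  BN@(3,5): attacks (4,3) (5,4) (2,3) (1,4)
  BB@(5,1): attacks (4,2) (3,3) (2,4) (1,5) (4,0)
Union (22 distinct): (0,1) (0,2) (0,3) (1,1) (1,2) (1,3) (1,4) (1,5) (2,0) (2,1) (2,2) (2,3) (2,4) (3,0) (3,2) (3,3) (3,4) (4,0) (4,1) (4,2) (4,3) (5,4)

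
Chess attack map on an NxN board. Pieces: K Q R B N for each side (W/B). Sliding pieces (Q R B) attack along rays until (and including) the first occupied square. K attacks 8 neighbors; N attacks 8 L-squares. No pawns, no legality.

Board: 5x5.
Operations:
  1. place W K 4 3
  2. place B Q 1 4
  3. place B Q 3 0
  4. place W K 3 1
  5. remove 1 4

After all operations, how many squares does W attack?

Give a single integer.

Op 1: place WK@(4,3)
Op 2: place BQ@(1,4)
Op 3: place BQ@(3,0)
Op 4: place WK@(3,1)
Op 5: remove (1,4)
Per-piece attacks for W:
  WK@(3,1): attacks (3,2) (3,0) (4,1) (2,1) (4,2) (4,0) (2,2) (2,0)
  WK@(4,3): attacks (4,4) (4,2) (3,3) (3,4) (3,2)
Union (11 distinct): (2,0) (2,1) (2,2) (3,0) (3,2) (3,3) (3,4) (4,0) (4,1) (4,2) (4,4)

Answer: 11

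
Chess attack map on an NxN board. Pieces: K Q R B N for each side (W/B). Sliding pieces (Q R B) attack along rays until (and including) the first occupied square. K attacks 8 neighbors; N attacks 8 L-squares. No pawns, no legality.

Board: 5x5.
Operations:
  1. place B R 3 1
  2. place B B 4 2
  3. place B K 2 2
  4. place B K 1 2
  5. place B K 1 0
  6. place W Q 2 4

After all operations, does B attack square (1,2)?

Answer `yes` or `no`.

Op 1: place BR@(3,1)
Op 2: place BB@(4,2)
Op 3: place BK@(2,2)
Op 4: place BK@(1,2)
Op 5: place BK@(1,0)
Op 6: place WQ@(2,4)
Per-piece attacks for B:
  BK@(1,0): attacks (1,1) (2,0) (0,0) (2,1) (0,1)
  BK@(1,2): attacks (1,3) (1,1) (2,2) (0,2) (2,3) (2,1) (0,3) (0,1)
  BK@(2,2): attacks (2,3) (2,1) (3,2) (1,2) (3,3) (3,1) (1,3) (1,1)
  BR@(3,1): attacks (3,2) (3,3) (3,4) (3,0) (4,1) (2,1) (1,1) (0,1)
  BB@(4,2): attacks (3,3) (2,4) (3,1) [ray(-1,1) blocked at (2,4); ray(-1,-1) blocked at (3,1)]
B attacks (1,2): yes

Answer: yes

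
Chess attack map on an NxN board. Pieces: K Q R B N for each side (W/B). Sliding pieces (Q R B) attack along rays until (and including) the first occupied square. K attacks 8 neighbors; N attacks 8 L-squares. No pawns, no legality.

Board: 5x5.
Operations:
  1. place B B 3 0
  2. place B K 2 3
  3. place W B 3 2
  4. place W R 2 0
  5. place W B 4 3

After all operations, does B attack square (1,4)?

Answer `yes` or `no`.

Answer: yes

Derivation:
Op 1: place BB@(3,0)
Op 2: place BK@(2,3)
Op 3: place WB@(3,2)
Op 4: place WR@(2,0)
Op 5: place WB@(4,3)
Per-piece attacks for B:
  BK@(2,3): attacks (2,4) (2,2) (3,3) (1,3) (3,4) (3,2) (1,4) (1,2)
  BB@(3,0): attacks (4,1) (2,1) (1,2) (0,3)
B attacks (1,4): yes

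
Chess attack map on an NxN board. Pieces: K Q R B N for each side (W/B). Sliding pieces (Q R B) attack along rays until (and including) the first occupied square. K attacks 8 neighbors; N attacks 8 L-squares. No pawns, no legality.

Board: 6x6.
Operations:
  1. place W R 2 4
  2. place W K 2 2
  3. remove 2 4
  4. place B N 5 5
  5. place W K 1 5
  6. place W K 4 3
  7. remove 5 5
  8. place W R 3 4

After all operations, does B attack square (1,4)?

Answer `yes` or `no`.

Op 1: place WR@(2,4)
Op 2: place WK@(2,2)
Op 3: remove (2,4)
Op 4: place BN@(5,5)
Op 5: place WK@(1,5)
Op 6: place WK@(4,3)
Op 7: remove (5,5)
Op 8: place WR@(3,4)
Per-piece attacks for B:
B attacks (1,4): no

Answer: no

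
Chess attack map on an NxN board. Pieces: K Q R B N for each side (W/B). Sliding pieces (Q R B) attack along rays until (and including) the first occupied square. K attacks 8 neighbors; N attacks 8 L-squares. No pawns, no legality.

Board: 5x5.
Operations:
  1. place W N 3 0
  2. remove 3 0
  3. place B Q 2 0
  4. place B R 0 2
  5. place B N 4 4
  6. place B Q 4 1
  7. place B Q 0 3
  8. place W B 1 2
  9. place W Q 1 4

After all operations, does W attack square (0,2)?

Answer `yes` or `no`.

Op 1: place WN@(3,0)
Op 2: remove (3,0)
Op 3: place BQ@(2,0)
Op 4: place BR@(0,2)
Op 5: place BN@(4,4)
Op 6: place BQ@(4,1)
Op 7: place BQ@(0,3)
Op 8: place WB@(1,2)
Op 9: place WQ@(1,4)
Per-piece attacks for W:
  WB@(1,2): attacks (2,3) (3,4) (2,1) (3,0) (0,3) (0,1) [ray(-1,1) blocked at (0,3)]
  WQ@(1,4): attacks (1,3) (1,2) (2,4) (3,4) (4,4) (0,4) (2,3) (3,2) (4,1) (0,3) [ray(0,-1) blocked at (1,2); ray(1,0) blocked at (4,4); ray(1,-1) blocked at (4,1); ray(-1,-1) blocked at (0,3)]
W attacks (0,2): no

Answer: no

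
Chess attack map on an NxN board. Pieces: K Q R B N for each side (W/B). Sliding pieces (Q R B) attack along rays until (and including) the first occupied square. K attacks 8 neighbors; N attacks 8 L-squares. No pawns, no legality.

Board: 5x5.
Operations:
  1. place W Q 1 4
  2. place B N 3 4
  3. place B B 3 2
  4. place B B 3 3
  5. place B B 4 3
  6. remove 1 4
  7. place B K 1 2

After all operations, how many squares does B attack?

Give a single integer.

Op 1: place WQ@(1,4)
Op 2: place BN@(3,4)
Op 3: place BB@(3,2)
Op 4: place BB@(3,3)
Op 5: place BB@(4,3)
Op 6: remove (1,4)
Op 7: place BK@(1,2)
Per-piece attacks for B:
  BK@(1,2): attacks (1,3) (1,1) (2,2) (0,2) (2,3) (2,1) (0,3) (0,1)
  BB@(3,2): attacks (4,3) (4,1) (2,3) (1,4) (2,1) (1,0) [ray(1,1) blocked at (4,3)]
  BB@(3,3): attacks (4,4) (4,2) (2,4) (2,2) (1,1) (0,0)
  BN@(3,4): attacks (4,2) (2,2) (1,3)
  BB@(4,3): attacks (3,4) (3,2) [ray(-1,1) blocked at (3,4); ray(-1,-1) blocked at (3,2)]
Union (18 distinct): (0,0) (0,1) (0,2) (0,3) (1,0) (1,1) (1,3) (1,4) (2,1) (2,2) (2,3) (2,4) (3,2) (3,4) (4,1) (4,2) (4,3) (4,4)

Answer: 18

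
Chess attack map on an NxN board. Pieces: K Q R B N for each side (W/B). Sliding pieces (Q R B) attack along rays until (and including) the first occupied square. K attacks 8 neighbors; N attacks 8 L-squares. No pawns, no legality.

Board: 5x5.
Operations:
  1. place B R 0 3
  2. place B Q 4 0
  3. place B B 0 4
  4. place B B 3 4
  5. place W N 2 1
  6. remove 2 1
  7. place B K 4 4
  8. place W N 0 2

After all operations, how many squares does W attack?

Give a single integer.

Answer: 4

Derivation:
Op 1: place BR@(0,3)
Op 2: place BQ@(4,0)
Op 3: place BB@(0,4)
Op 4: place BB@(3,4)
Op 5: place WN@(2,1)
Op 6: remove (2,1)
Op 7: place BK@(4,4)
Op 8: place WN@(0,2)
Per-piece attacks for W:
  WN@(0,2): attacks (1,4) (2,3) (1,0) (2,1)
Union (4 distinct): (1,0) (1,4) (2,1) (2,3)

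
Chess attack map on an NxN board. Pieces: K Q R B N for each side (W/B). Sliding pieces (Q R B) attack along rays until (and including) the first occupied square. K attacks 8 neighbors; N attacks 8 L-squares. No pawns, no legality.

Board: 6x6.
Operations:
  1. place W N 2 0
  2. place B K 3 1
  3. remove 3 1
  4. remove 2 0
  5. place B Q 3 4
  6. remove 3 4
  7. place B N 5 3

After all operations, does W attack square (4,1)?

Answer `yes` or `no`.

Op 1: place WN@(2,0)
Op 2: place BK@(3,1)
Op 3: remove (3,1)
Op 4: remove (2,0)
Op 5: place BQ@(3,4)
Op 6: remove (3,4)
Op 7: place BN@(5,3)
Per-piece attacks for W:
W attacks (4,1): no

Answer: no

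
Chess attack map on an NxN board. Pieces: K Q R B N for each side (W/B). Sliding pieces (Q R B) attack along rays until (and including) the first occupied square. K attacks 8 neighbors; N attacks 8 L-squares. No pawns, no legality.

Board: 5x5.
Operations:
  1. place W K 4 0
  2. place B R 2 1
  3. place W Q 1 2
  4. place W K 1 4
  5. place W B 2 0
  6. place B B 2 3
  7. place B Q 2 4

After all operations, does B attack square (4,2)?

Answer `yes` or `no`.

Answer: yes

Derivation:
Op 1: place WK@(4,0)
Op 2: place BR@(2,1)
Op 3: place WQ@(1,2)
Op 4: place WK@(1,4)
Op 5: place WB@(2,0)
Op 6: place BB@(2,3)
Op 7: place BQ@(2,4)
Per-piece attacks for B:
  BR@(2,1): attacks (2,2) (2,3) (2,0) (3,1) (4,1) (1,1) (0,1) [ray(0,1) blocked at (2,3); ray(0,-1) blocked at (2,0)]
  BB@(2,3): attacks (3,4) (3,2) (4,1) (1,4) (1,2) [ray(-1,1) blocked at (1,4); ray(-1,-1) blocked at (1,2)]
  BQ@(2,4): attacks (2,3) (3,4) (4,4) (1,4) (3,3) (4,2) (1,3) (0,2) [ray(0,-1) blocked at (2,3); ray(-1,0) blocked at (1,4)]
B attacks (4,2): yes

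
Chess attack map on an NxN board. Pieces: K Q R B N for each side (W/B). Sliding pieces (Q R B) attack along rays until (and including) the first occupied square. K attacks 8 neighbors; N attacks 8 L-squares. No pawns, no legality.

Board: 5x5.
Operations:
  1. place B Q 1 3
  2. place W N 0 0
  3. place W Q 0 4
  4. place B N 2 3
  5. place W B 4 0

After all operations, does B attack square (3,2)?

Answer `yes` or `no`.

Op 1: place BQ@(1,3)
Op 2: place WN@(0,0)
Op 3: place WQ@(0,4)
Op 4: place BN@(2,3)
Op 5: place WB@(4,0)
Per-piece attacks for B:
  BQ@(1,3): attacks (1,4) (1,2) (1,1) (1,0) (2,3) (0,3) (2,4) (2,2) (3,1) (4,0) (0,4) (0,2) [ray(1,0) blocked at (2,3); ray(1,-1) blocked at (4,0); ray(-1,1) blocked at (0,4)]
  BN@(2,3): attacks (4,4) (0,4) (3,1) (4,2) (1,1) (0,2)
B attacks (3,2): no

Answer: no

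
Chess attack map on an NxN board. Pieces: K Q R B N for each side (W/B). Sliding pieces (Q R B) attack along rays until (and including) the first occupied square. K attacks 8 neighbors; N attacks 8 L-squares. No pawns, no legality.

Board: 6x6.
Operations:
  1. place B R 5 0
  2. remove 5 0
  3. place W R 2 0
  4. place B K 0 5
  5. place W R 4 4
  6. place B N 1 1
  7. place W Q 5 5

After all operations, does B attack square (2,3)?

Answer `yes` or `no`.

Op 1: place BR@(5,0)
Op 2: remove (5,0)
Op 3: place WR@(2,0)
Op 4: place BK@(0,5)
Op 5: place WR@(4,4)
Op 6: place BN@(1,1)
Op 7: place WQ@(5,5)
Per-piece attacks for B:
  BK@(0,5): attacks (0,4) (1,5) (1,4)
  BN@(1,1): attacks (2,3) (3,2) (0,3) (3,0)
B attacks (2,3): yes

Answer: yes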